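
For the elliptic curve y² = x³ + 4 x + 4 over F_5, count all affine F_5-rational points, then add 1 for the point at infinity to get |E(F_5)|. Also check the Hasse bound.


Affine points = {(0, 2), (0, 3), (1, 2), (1, 3), (2, 0), (4, 2), (4, 3)}; affine count = 7; |E(F_5)| = 8.

Discriminant check: Δ ∝ 4a³ + 27b² = 4·4³ + 27·4² = 4·64 + 27·16 ≡ 3 (mod 5). Nonzero ⇒ E is nonsingular.
For each x ∈ F_5, compute rhs = x³ + 4·x + 4 mod 5, then count y ∈ F_5 with y² ≡ rhs.
  x = 0: rhs = 4, matching y values: 2, 3 (2 points).
  x = 1: rhs = 4, matching y values: 2, 3 (2 points).
  x = 2: rhs = 0, matching y values: 0 (1 points).
  x = 3: rhs = 3, matching y values: none (0 points).
  x = 4: rhs = 4, matching y values: 2, 3 (2 points).
Total affine count: 7.
Full point count |E(F_5)| = 7 + 1 = 8.
Hasse bound: |8 − (5+1)| = |2| = 2 ≤ 2√5 ≈ 4.4721 ✓.


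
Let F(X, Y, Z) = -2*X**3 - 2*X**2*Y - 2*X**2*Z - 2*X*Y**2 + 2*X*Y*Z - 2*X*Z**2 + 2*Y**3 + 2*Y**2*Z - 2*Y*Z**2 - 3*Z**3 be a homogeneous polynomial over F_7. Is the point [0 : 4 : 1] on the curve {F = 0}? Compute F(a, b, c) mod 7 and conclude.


F(0,4,1) ≡ 2 (mod 7); P is NOT on the curve.

Evaluate F(0, 4, 1) term-by-term (mod 7).
  -2*X**3 ↦ -2·0·1·1 = 0
  -2*X**2*Y ↦ -2·0·4·1 = 0
  -2*X**2*Z ↦ -2·0·1·1 = 0
  -2*X*Y**2 ↦ -2·0·16·1 = 0
  2*X*Y*Z ↦ 2·0·4·1 = 0
  -2*X*Z**2 ↦ -2·0·1·1 = 0
  2*Y**3 ↦ 2·1·64·1 = 128
  2*Y**2*Z ↦ 2·1·16·1 = 32
  -2*Y*Z**2 ↦ -2·1·4·1 = -8
  -3*Z**3 ↦ -3·1·1·1 = -3
Sum: F(0, 4, 1) = (0) + (0) + (0) + (0) + (0) + (0) + (128) + (32) + (-8) + (-3) = 149.
Reducing mod 7: 149 ≡ 2 (mod 7).
Since F(a, b, c) ≡ 2 ≠ 0 (mod 7), P does NOT lie on the curve.


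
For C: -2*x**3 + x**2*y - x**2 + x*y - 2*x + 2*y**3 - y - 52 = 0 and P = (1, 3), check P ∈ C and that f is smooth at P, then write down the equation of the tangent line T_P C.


Tangent line at P: -x + 55*y - 164 = 0.

Step 1: f(1, 3) = 0, so P lies on C.
Step 2: partial derivatives
  f_x(x, y) = -6*x**2 + 2*x*y - 2*x + y - 2, f_y(x, y) = x**2 + x + 6*y**2 - 1.
  f_x(P) = -1, f_y(P) = 55 (gradient nonzero, so P is smooth).
Step 3: tangent line at P: -1·(x − 1) + 55·(y − 3) = 0.
Expanding: -x + 55*y - 164 = 0.


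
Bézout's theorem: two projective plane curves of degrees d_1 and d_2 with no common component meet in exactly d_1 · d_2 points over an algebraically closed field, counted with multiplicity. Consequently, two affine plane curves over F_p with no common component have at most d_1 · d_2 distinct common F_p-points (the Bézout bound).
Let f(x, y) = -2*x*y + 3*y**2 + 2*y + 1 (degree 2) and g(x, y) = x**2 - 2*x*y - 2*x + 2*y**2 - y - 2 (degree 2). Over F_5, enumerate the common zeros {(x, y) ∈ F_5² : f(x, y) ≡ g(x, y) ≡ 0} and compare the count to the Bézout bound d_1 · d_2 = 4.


Common zeros: {(3, 2)}; count = 1; Bézout bound = 4.

deg(f) = 2, deg(g) = 2, so Bézout bound = 4.
Scan x ∈ F_5. For each x, list the y ∈ F_5 with f(x, y) ≡ 0 and those with g(x, y) ≡ 0 (mod 5); the common zeros in that column are the intersection.
  x = 0: f ≡ 0 at y ∈ ∅; g ≡ 0 at y ∈ ∅; common: ∅.
  x = 1: f ≡ 0 at y ∈ ∅; g ≡ 0 at y ∈ ∅; common: ∅.
  x = 2: f ≡ 0 at y ∈ ∅; g ≡ 0 at y ∈ {1, 4}; common: ∅.
  x = 3: f ≡ 0 at y ∈ {1, 2}; g ≡ 0 at y ∈ {2, 4}; common: {2}.
  x = 4: f ≡ 0 at y ∈ {3, 4}; g ≡ 0 at y ∈ ∅; common: ∅.
Collecting: common zeros = {(3, 2)}, so the count is 1.
Comparison with the Bézout bound: 1 ≤ 4 = deg(f)·deg(g), as expected for curves with no common component (the affine F_5-count falls short of the bound because intersections may lie at infinity, over extension fields, or carry multiplicity).


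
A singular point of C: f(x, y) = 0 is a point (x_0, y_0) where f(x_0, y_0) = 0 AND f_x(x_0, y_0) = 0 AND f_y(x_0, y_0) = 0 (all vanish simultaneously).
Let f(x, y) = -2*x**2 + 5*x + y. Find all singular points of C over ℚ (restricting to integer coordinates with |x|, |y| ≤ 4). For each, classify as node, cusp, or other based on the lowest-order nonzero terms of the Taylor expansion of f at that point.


No singular points in the scanned grid; C is smooth there.

Compute partial derivatives:
  f_x = 5 - 4*x.
  f_y = 1.
f_y = 1 is a nonzero constant, so f_y never vanishes: no point (x, y) can satisfy f = f_x = f_y = 0. In particular no (x, y) ∈ {−4, ..., 4}² is singular; the curve is smooth.


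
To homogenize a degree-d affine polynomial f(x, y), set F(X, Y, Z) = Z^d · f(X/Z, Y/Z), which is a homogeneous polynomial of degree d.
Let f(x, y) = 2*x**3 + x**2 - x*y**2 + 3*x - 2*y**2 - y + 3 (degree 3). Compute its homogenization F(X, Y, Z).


F(X, Y, Z) = 2*X**3 + X**2*Z - X*Y**2 + 3*X*Z**2 - 2*Y**2*Z - Y*Z**2 + 3*Z**3

deg(f) = 3.
Substitute x = X/Z, y = Y/Z into f, then multiply by Z^3.
  monomial 2·x^3·y^0 ↦ 2·X^3·Y^0·Z^0.
  monomial 1·x^2·y^0 ↦ 1·X^2·Y^0·Z^1.
  monomial -1·x^1·y^2 ↦ -1·X^1·Y^2·Z^0.
  monomial 3·x^1·y^0 ↦ 3·X^1·Y^0·Z^2.
  monomial -2·x^0·y^2 ↦ -2·X^0·Y^2·Z^1.
  monomial -1·x^0·y^1 ↦ -1·X^0·Y^1·Z^2.
  monomial 3·x^0·y^0 ↦ 3·X^0·Y^0·Z^3.
Collecting: F(X, Y, Z) = 2*X**3 + X**2*Z - X*Y**2 + 3*X*Z**2 - 2*Y**2*Z - Y*Z**2 + 3*Z**3.


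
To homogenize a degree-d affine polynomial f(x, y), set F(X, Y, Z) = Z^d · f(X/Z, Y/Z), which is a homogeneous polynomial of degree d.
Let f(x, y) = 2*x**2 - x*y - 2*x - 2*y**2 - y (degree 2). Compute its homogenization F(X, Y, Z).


F(X, Y, Z) = 2*X**2 - X*Y - 2*X*Z - 2*Y**2 - Y*Z

deg(f) = 2.
Substitute x = X/Z, y = Y/Z into f, then multiply by Z^2.
  monomial 2·x^2·y^0 ↦ 2·X^2·Y^0·Z^0.
  monomial -1·x^1·y^1 ↦ -1·X^1·Y^1·Z^0.
  monomial -2·x^1·y^0 ↦ -2·X^1·Y^0·Z^1.
  monomial -2·x^0·y^2 ↦ -2·X^0·Y^2·Z^0.
  monomial -1·x^0·y^1 ↦ -1·X^0·Y^1·Z^1.
Collecting: F(X, Y, Z) = 2*X**2 - X*Y - 2*X*Z - 2*Y**2 - Y*Z.


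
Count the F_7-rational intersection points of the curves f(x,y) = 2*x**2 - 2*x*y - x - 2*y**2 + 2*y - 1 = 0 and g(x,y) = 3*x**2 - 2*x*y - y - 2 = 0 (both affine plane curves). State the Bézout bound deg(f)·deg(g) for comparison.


Common zeros: {(2, 2), (4, 2)}; count = 2; Bézout bound = 4.

deg(f) = 2, deg(g) = 2, so Bézout bound = 4.
Scan x ∈ F_7. For each x, list the y ∈ F_7 with f(x, y) ≡ 0 and those with g(x, y) ≡ 0 (mod 7); the common zeros in that column are the intersection.
  x = 0: f ≡ 0 at y ∈ ∅; g ≡ 0 at y ∈ {5}; common: ∅.
  x = 1: f ≡ 0 at y ∈ {0}; g ≡ 0 at y ∈ {5}; common: ∅.
  x = 2: f ≡ 0 at y ∈ {2, 4}; g ≡ 0 at y ∈ {2}; common: {2}.
  x = 3: f ≡ 0 at y ∈ {0, 5}; g ≡ 0 at y ∈ ∅; common: ∅.
  x = 4: f ≡ 0 at y ∈ {2}; g ≡ 0 at y ∈ {2}; common: {2}.
  x = 5: f ≡ 0 at y ∈ ∅; g ≡ 0 at y ∈ {6}; common: ∅.
  x = 6: f ≡ 0 at y ∈ {4, 5}; g ≡ 0 at y ∈ {6}; common: ∅.
Collecting: common zeros = {(2, 2), (4, 2)}, so the count is 2.
Comparison with the Bézout bound: 2 ≤ 4 = deg(f)·deg(g), as expected for curves with no common component (the affine F_7-count falls short of the bound because intersections may lie at infinity, over extension fields, or carry multiplicity).


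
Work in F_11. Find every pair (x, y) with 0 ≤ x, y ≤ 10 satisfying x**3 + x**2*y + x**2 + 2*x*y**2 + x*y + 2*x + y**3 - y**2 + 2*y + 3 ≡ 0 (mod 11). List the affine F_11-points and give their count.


Affine F_11-points: {(0, 2), (1, 3), (2, 2), (4, 1), (5, 8), (6, 2), (7, 4), (7, 6), (7, 10), (8, 3), (9, 3), (9, 6), (9, 7), (10, 6)}; count = 14.

For each of the 121 pairs (x, y) ∈ F_11², evaluate f(x, y) mod 11. Record the zeros.
  x = 0: [0↦3, 1↦5, 2↦0, 3↦5, 4↦4, 5↦3, 6↦8, 7↦3, 8↦5, 9↦9, 10↦10]  zeros at y ∈ {2}
  x = 1: [0↦7, 1↦2, 2↦5, 3↦0, 4↦4, 5↦1, 6↦8, 7↦9, 8↦10, 9↦6, 10↦3]  zeros at y ∈ {3}
  x = 2: [0↦8, 1↦9, 2↦0, 3↦9, 4↦9, 5↦6, 6↦6, 7↦4, 8↦6, 9↦7, 10↦2]  zeros at y ∈ {2}
  x = 3: [0↦1, 1↦10, 2↦2, 3↦5, 4↦3, 5↦2, 6↦8, 7↦5, 8↦10, 9↦7, 10↦2]  zeros at y ∈ ∅
  x = 4: [0↦3, 1↦0, 2↦6, 3↦5, 4↦3, 5↦6, 6↦9, 7↦7, 8↦6, 9↦1, 10↦9]  zeros at y ∈ {1}
  x = 5: [0↦9, 1↦7, 2↦7, 3↦4, 4↦4, 5↦2, 6↦4, 7↦5, 8↦0, 9↦6, 10↦7]  zeros at y ∈ {8}
  x = 6: [0↦3, 1↦4, 2↦0, 3↦8, 4↦1, 5↦7, 6↦10, 7↦5, 8↦9, 9↦6, 10↦2]  zeros at y ∈ {2}
  x = 7: [0↦2, 1↦8, 2↦2, 3↦1, 4↦0, 5↦5, 6↦0, 7↦2, 8↦6, 9↦7, 10↦0]  zeros at y ∈ {4, 6, 10}
  x = 8: [0↦1, 1↦3, 2↦8, 3↦0, 4↦7, 5↦2, 6↦2, 7↦2, 8↦8, 9↦4, 10↦7]  zeros at y ∈ {3}
  x = 9: [0↦6, 1↦6, 2↦2, 3↦0, 4↦6, 5↦4, 6↦0, 7↦0, 8↦10, 9↦3, 10↦7]  zeros at y ∈ {3, 6, 7}
  x = 10: [0↦1, 1↦1, 2↦1, 3↦7, 4↦3, 5↦6, 6↦0, 7↦2, 8↦7, 9↦10, 10↦6]  zeros at y ∈ {6}
Collecting zeros: affine points = {(0, 2), (1, 3), (2, 2), (4, 1), (5, 8), (6, 2), (7, 4), (7, 6), (7, 10), (8, 3), (9, 3), (9, 6), (9, 7), (10, 6)}.
Total count |C(F_11)_aff| = 14.


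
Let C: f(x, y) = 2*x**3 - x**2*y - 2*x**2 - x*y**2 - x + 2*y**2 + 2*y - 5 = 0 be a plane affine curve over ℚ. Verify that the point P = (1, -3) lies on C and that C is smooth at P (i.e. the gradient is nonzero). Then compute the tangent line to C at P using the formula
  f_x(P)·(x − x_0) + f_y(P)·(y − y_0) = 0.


Tangent line at P: -2*x - 5*y - 13 = 0.

Step 1: f(1, -3) = 0, so P lies on C.
Step 2: partial derivatives
  f_x(x, y) = 6*x**2 - 2*x*y - 4*x - y**2 - 1, f_y(x, y) = -x**2 - 2*x*y + 4*y + 2.
  f_x(P) = -2, f_y(P) = -5 (gradient nonzero, so P is smooth).
Step 3: tangent line at P: -2·(x − 1) + -5·(y − -3) = 0.
Expanding: -2*x - 5*y - 13 = 0.


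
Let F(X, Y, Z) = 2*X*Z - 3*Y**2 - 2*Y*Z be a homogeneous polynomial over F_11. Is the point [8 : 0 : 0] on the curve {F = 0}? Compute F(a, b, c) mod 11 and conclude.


F(8,0,0) ≡ 0 (mod 11); P is on the curve.

Evaluate F(8, 0, 0) term-by-term (mod 11).
  2*X*Z ↦ 2·8·1·0 = 0
  -3*Y**2 ↦ -3·1·0·1 = 0
  -2*Y*Z ↦ -2·1·0·0 = 0
Sum: F(8, 0, 0) = (0) + (0) + (0) = 0.
Reducing mod 11: 0 ≡ 0 (mod 11).
Since F(a, b, c) ≡ 0 (mod 11), P lies on the curve.


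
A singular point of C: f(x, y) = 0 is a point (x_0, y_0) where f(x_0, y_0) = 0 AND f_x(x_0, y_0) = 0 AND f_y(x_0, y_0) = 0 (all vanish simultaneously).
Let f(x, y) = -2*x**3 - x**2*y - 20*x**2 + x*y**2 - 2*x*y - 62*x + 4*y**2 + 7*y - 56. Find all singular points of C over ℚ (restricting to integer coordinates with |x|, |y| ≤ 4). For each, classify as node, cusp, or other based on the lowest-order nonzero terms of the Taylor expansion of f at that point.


Singular points: {(-3, -2)}; classification: cusp.

Compute partial derivatives:
  f_x = -6*x**2 - 2*x*y - 40*x + y**2 - 2*y - 62.
  f_y = -x**2 + 2*x*y - 2*x + 8*y + 7.
Scan x_0 ∈ {−4, ..., 4}. For each x_0, f_y(x_0, y) is a polynomial in y; find its integer roots y ∈ {−4, ..., 4}, then test f_x and f at those candidates.
  x = -4: f_y(-4, y) = -1; no integer root y with |y| ≤ 4.
  x = -3: f_y(-3, y) = 2*y + 4; vanishes at y ∈ {-2}. (-3, -2): f_x = 0, f = 0 — SINGULAR.
  x = -2: f_y(-2, y) = 4*y + 7; no integer root y with |y| ≤ 4.
  x = -1: f_y(-1, y) = 6*y + 8; no integer root y with |y| ≤ 4.
  x = 0: f_y(0, y) = 8*y + 7; no integer root y with |y| ≤ 4.
  x = 1: f_y(1, y) = 10*y + 4; no integer root y with |y| ≤ 4.
  x = 2: f_y(2, y) = 12*y - 1; no integer root y with |y| ≤ 4.
  x = 3: f_y(3, y) = 14*y - 8; no integer root y with |y| ≤ 4.
  x = 4: f_y(4, y) = 16*y - 17; no integer root y with |y| ≤ 4.
Only singular point on the grid: (-3, -2).
Classify: substitute x = -3 + u, y = -2 + v and expand: f = -2*u**3 - u**2*v + u*v**2 + v**2.
No constant or linear terms (consistent with a singular point). Quadratic part: v**2. Cubic part: -2*u**3 - u**2*v + u*v**2.
The quadratic part v**2 is a perfect square, so there is a single (double) tangent line v = 0, i.e. y = -2. Restricting the cubic part to that line (v = 0) leaves -2*u**3 ≠ 0, so f is not divisible by v and the branch is v² ≈ 2*u**3 to lowest order — this is a cusp.
Classification: cusp.


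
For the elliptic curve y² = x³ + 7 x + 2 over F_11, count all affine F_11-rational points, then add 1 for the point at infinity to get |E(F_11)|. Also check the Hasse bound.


Affine points = {(7, 3), (7, 8), (8, 3), (8, 8), (10, 4), (10, 7)}; affine count = 6; |E(F_11)| = 7.

Discriminant check: Δ ∝ 4a³ + 27b² = 4·7³ + 27·2² = 4·343 + 27·4 ≡ 6 (mod 11). Nonzero ⇒ E is nonsingular.
For each x ∈ F_11, compute rhs = x³ + 7·x + 2 mod 11, then count y ∈ F_11 with y² ≡ rhs.
  x = 0: rhs = 2, matching y values: none (0 points).
  x = 1: rhs = 10, matching y values: none (0 points).
  x = 2: rhs = 2, matching y values: none (0 points).
  x = 3: rhs = 6, matching y values: none (0 points).
  x = 4: rhs = 6, matching y values: none (0 points).
  x = 5: rhs = 8, matching y values: none (0 points).
  x = 6: rhs = 7, matching y values: none (0 points).
  x = 7: rhs = 9, matching y values: 3, 8 (2 points).
  x = 8: rhs = 9, matching y values: 3, 8 (2 points).
  x = 9: rhs = 2, matching y values: none (0 points).
  x = 10: rhs = 5, matching y values: 4, 7 (2 points).
Total affine count: 6.
Full point count |E(F_11)| = 6 + 1 = 7.
Hasse bound: |7 − (11+1)| = |-5| = 5 ≤ 2√11 ≈ 6.6332 ✓.


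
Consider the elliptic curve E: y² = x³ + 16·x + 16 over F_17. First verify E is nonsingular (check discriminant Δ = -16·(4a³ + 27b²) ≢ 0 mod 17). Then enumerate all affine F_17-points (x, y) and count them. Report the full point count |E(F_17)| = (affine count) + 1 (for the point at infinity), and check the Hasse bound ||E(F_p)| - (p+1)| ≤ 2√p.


Affine points = {(0, 4), (0, 13), (1, 4), (1, 13), (4, 5), (4, 12), (5, 0), (12, 7), (12, 10), (14, 3), (14, 14), (16, 4), (16, 13)}; affine count = 13; |E(F_17)| = 14.

Discriminant check: Δ ∝ 4a³ + 27b² = 4·16³ + 27·16² = 4·4096 + 27·256 ≡ 6 (mod 17). Nonzero ⇒ E is nonsingular.
For each x ∈ F_17, compute rhs = x³ + 16·x + 16 mod 17, then count y ∈ F_17 with y² ≡ rhs.
  x = 0: rhs = 16, matching y values: 4, 13 (2 points).
  x = 1: rhs = 16, matching y values: 4, 13 (2 points).
  x = 2: rhs = 5, matching y values: none (0 points).
  x = 3: rhs = 6, matching y values: none (0 points).
  x = 4: rhs = 8, matching y values: 5, 12 (2 points).
  x = 5: rhs = 0, matching y values: 0 (1 points).
  x = 6: rhs = 5, matching y values: none (0 points).
  x = 7: rhs = 12, matching y values: none (0 points).
  x = 8: rhs = 10, matching y values: none (0 points).
  x = 9: rhs = 5, matching y values: none (0 points).
  x = 10: rhs = 3, matching y values: none (0 points).
  x = 11: rhs = 10, matching y values: none (0 points).
  x = 12: rhs = 15, matching y values: 7, 10 (2 points).
  x = 13: rhs = 7, matching y values: none (0 points).
  x = 14: rhs = 9, matching y values: 3, 14 (2 points).
  x = 15: rhs = 10, matching y values: none (0 points).
  x = 16: rhs = 16, matching y values: 4, 13 (2 points).
Total affine count: 13.
Full point count |E(F_17)| = 13 + 1 = 14.
Hasse bound: |14 − (17+1)| = |-4| = 4 ≤ 2√17 ≈ 8.2462 ✓.


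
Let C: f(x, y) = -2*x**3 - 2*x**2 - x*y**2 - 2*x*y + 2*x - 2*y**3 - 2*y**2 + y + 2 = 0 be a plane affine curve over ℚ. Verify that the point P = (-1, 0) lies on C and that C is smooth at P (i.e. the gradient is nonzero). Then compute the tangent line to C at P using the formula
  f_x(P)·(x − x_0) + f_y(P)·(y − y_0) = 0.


Tangent line at P: 3*y = 0.

Step 1: f(-1, 0) = 0, so P lies on C.
Step 2: partial derivatives
  f_x(x, y) = -6*x**2 - 4*x - y**2 - 2*y + 2, f_y(x, y) = -2*x*y - 2*x - 6*y**2 - 4*y + 1.
  f_x(P) = 0, f_y(P) = 3 (gradient nonzero, so P is smooth).
Step 3: tangent line at P: 0·(x − -1) + 3·(y − 0) = 0.
Expanding: 3*y = 0.


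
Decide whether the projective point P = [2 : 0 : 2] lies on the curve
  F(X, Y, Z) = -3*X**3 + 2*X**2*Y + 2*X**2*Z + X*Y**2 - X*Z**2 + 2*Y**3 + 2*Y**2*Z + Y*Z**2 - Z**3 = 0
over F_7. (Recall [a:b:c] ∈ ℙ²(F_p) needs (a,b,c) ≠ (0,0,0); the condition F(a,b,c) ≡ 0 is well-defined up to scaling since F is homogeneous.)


F(2,0,2) ≡ 4 (mod 7); P is NOT on the curve.

Evaluate F(2, 0, 2) term-by-term (mod 7).
  -3*X**3 ↦ -3·8·1·1 = -24
  2*X**2*Y ↦ 2·4·0·1 = 0
  2*X**2*Z ↦ 2·4·1·2 = 16
  X*Y**2 ↦ 1·2·0·1 = 0
  -X*Z**2 ↦ -1·2·1·4 = -8
  2*Y**3 ↦ 2·1·0·1 = 0
  2*Y**2*Z ↦ 2·1·0·2 = 0
  Y*Z**2 ↦ 1·1·0·4 = 0
  -Z**3 ↦ -1·1·1·8 = -8
Sum: F(2, 0, 2) = (-24) + (0) + (16) + (0) + (-8) + (0) + (0) + (0) + (-8) = -24.
Reducing mod 7: -24 ≡ 4 (mod 7).
Since F(a, b, c) ≡ 4 ≠ 0 (mod 7), P does NOT lie on the curve.


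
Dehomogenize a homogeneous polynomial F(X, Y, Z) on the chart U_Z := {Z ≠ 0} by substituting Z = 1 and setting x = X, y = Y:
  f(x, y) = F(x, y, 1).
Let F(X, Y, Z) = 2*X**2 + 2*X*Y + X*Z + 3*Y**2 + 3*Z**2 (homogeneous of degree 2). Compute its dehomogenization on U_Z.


f(x, y) = 2*x**2 + 2*x*y + x + 3*y**2 + 3

On U_Z we set Z = 1. Each monomial c·X^i·Y^j·Z^k in F becomes c·x^i·y^j·1^k = c·x^i·y^j.
Substituting Z = 1: F(X, Y, 1) = 2*x**2 + 2*x*y + x + 3*y**2 + 3.
Note: deg(f) ≤ deg(F) = 2; strict inequality happens when F is divisible by Z (lost terms).


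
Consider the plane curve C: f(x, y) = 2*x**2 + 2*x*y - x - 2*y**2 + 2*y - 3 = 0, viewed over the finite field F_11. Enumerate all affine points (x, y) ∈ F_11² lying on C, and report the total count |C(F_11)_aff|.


Affine F_11-points: {(1, 1), (2, 6), (2, 8), (4, 1), (4, 4), (7, 0), (7, 8), (9, 4), (9, 6), (10, 0)}; count = 10.

For each of the 121 pairs (x, y) ∈ F_11², evaluate f(x, y) mod 11. Record the zeros.
  x = 0: [0↦8, 1↦8, 2↦4, 3↦7, 4↦6, 5↦1, 6↦3, 7↦1, 8↦6, 9↦7, 10↦4]  zeros at y ∈ ∅
  x = 1: [0↦9, 1↦0, 2↦9, 3↦3, 4↦4, 5↦1, 6↦5, 7↦5, 8↦1, 9↦4, 10↦3]  zeros at y ∈ {1}
  x = 2: [0↦3, 1↦7, 2↦7, 3↦3, 4↦6, 5↦5, 6↦0, 7↦2, 8↦0, 9↦5, 10↦6]  zeros at y ∈ {6, 8}
  x = 3: [0↦1, 1↦7, 2↦9, 3↦7, 4↦1, 5↦2, 6↦10, 7↦3, 8↦3, 9↦10, 10↦2]  zeros at y ∈ ∅
  x = 4: [0↦3, 1↦0, 2↦4, 3↦4, 4↦0, 5↦3, 6↦2, 7↦8, 8↦10, 9↦8, 10↦2]  zeros at y ∈ {1, 4}
  x = 5: [0↦9, 1↦8, 2↦3, 3↦5, 4↦3, 5↦8, 6↦9, 7↦6, 8↦10, 9↦10, 10↦6]  zeros at y ∈ ∅
  x = 6: [0↦8, 1↦9, 2↦6, 3↦10, 4↦10, 5↦6, 6↦9, 7↦8, 8↦3, 9↦5, 10↦3]  zeros at y ∈ ∅
  x = 7: [0↦0, 1↦3, 2↦2, 3↦8, 4↦10, 5↦8, 6↦2, 7↦3, 8↦0, 9↦4, 10↦4]  zeros at y ∈ {0, 8}
  x = 8: [0↦7, 1↦1, 2↦2, 3↦10, 4↦3, 5↦3, 6↦10, 7↦2, 8↦1, 9↦7, 10↦9]  zeros at y ∈ ∅
  x = 9: [0↦7, 1↦3, 2↦6, 3↦5, 4↦0, 5↦2, 6↦0, 7↦5, 8↦6, 9↦3, 10↦7]  zeros at y ∈ {4, 6}
  x = 10: [0↦0, 1↦9, 2↦3, 3↦4, 4↦1, 5↦5, 6↦5, 7↦1, 8↦4, 9↦3, 10↦9]  zeros at y ∈ {0}
Collecting zeros: affine points = {(1, 1), (2, 6), (2, 8), (4, 1), (4, 4), (7, 0), (7, 8), (9, 4), (9, 6), (10, 0)}.
Total count |C(F_11)_aff| = 10.


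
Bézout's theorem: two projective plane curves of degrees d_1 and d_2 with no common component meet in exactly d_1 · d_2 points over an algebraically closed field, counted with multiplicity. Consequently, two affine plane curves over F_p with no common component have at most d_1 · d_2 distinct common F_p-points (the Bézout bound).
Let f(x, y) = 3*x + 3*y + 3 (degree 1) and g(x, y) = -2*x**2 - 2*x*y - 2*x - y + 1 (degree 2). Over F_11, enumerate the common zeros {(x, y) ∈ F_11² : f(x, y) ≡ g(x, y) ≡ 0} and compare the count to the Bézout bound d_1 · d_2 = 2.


Common zeros: {(9, 1)}; count = 1; Bézout bound = 2.

deg(f) = 1, deg(g) = 2, so Bézout bound = 2.
Scan x ∈ F_11. For each x, list the y ∈ F_11 with f(x, y) ≡ 0 and those with g(x, y) ≡ 0 (mod 11); the common zeros in that column are the intersection.
  x = 0: f ≡ 0 at y ∈ {10}; g ≡ 0 at y ∈ {1}; common: ∅.
  x = 1: f ≡ 0 at y ∈ {9}; g ≡ 0 at y ∈ {10}; common: ∅.
  x = 2: f ≡ 0 at y ∈ {8}; g ≡ 0 at y ∈ {0}; common: ∅.
  x = 3: f ≡ 0 at y ∈ {7}; g ≡ 0 at y ∈ {3}; common: ∅.
  x = 4: f ≡ 0 at y ∈ {6}; g ≡ 0 at y ∈ {3}; common: ∅.
  x = 5: f ≡ 0 at y ∈ {5}; g ≡ 0 at y ∈ ∅; common: ∅.
  x = 6: f ≡ 0 at y ∈ {4}; g ≡ 0 at y ∈ {8}; common: ∅.
  x = 7: f ≡ 0 at y ∈ {3}; g ≡ 0 at y ∈ {8}; common: ∅.
  x = 8: f ≡ 0 at y ∈ {2}; g ≡ 0 at y ∈ {0}; common: ∅.
  x = 9: f ≡ 0 at y ∈ {1}; g ≡ 0 at y ∈ {1}; common: {1}.
  x = 10: f ≡ 0 at y ∈ {0}; g ≡ 0 at y ∈ {10}; common: ∅.
Collecting: common zeros = {(9, 1)}, so the count is 1.
Comparison with the Bézout bound: 1 ≤ 2 = deg(f)·deg(g), as expected for curves with no common component (the affine F_11-count falls short of the bound because intersections may lie at infinity, over extension fields, or carry multiplicity).


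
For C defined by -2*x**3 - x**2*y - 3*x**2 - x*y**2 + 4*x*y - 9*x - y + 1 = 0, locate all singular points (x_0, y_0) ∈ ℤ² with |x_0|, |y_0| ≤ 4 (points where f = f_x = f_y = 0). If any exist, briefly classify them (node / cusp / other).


Singular points: {(-1, 3)}; classification: cusp.

Compute partial derivatives:
  f_x = -6*x**2 - 2*x*y - 6*x - y**2 + 4*y - 9.
  f_y = -x**2 - 2*x*y + 4*x - 1.
Scan x_0 ∈ {−4, ..., 4}. For each x_0, f_y(x_0, y) is a polynomial in y; find its integer roots y ∈ {−4, ..., 4}, then test f_x and f at those candidates.
  x = -4: f_y(-4, y) = 8*y - 33; no integer root y with |y| ≤ 4.
  x = -3: f_y(-3, y) = 6*y - 22; no integer root y with |y| ≤ 4.
  x = -2: f_y(-2, y) = 4*y - 13; no integer root y with |y| ≤ 4.
  x = -1: f_y(-1, y) = 2*y - 6; vanishes at y ∈ {3}. (-1, 3): f_x = 0, f = 0 — SINGULAR.
  x = 0: f_y(0, y) = -1; no integer root y with |y| ≤ 4.
  x = 1: f_y(1, y) = 2 - 2*y; vanishes at y ∈ {1}. (1, 1): f_x = -20 ≠ 0.
  x = 2: f_y(2, y) = 3 - 4*y; no integer root y with |y| ≤ 4.
  x = 3: f_y(3, y) = 2 - 6*y; no integer root y with |y| ≤ 4.
  x = 4: f_y(4, y) = -8*y - 1; no integer root y with |y| ≤ 4.
Only singular point on the grid: (-1, 3).
Classify: substitute x = -1 + u, y = 3 + v and expand: f = -2*u**3 - u**2*v - u*v**2 + v**2.
No constant or linear terms (consistent with a singular point). Quadratic part: v**2. Cubic part: -2*u**3 - u**2*v - u*v**2.
The quadratic part v**2 is a perfect square, so there is a single (double) tangent line v = 0, i.e. y = 3. Restricting the cubic part to that line (v = 0) leaves -2*u**3 ≠ 0, so f is not divisible by v and the branch is v² ≈ 2*u**3 to lowest order — this is a cusp.
Classification: cusp.


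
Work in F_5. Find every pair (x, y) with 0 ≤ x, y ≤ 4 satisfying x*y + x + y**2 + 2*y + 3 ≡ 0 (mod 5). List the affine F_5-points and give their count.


Affine F_5-points: {(2, 0), (2, 1), (3, 2), (3, 3)}; count = 4.

For each of the 25 pairs (x, y) ∈ F_5², evaluate f(x, y) mod 5. Record the zeros.
  x = 0: [0↦3, 1↦1, 2↦1, 3↦3, 4↦2]  zeros at y ∈ ∅
  x = 1: [0↦4, 1↦3, 2↦4, 3↦2, 4↦2]  zeros at y ∈ ∅
  x = 2: [0↦0, 1↦0, 2↦2, 3↦1, 4↦2]  zeros at y ∈ {0, 1}
  x = 3: [0↦1, 1↦2, 2↦0, 3↦0, 4↦2]  zeros at y ∈ {2, 3}
  x = 4: [0↦2, 1↦4, 2↦3, 3↦4, 4↦2]  zeros at y ∈ ∅
Collecting zeros: affine points = {(2, 0), (2, 1), (3, 2), (3, 3)}.
Total count |C(F_5)_aff| = 4.


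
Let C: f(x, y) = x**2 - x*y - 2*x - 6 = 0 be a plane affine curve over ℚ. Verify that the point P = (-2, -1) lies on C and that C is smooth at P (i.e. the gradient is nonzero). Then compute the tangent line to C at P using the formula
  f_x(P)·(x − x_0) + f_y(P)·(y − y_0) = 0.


Tangent line at P: -5*x + 2*y - 8 = 0.

Step 1: f(-2, -1) = 0, so P lies on C.
Step 2: partial derivatives
  f_x(x, y) = 2*x - y - 2, f_y(x, y) = -x.
  f_x(P) = -5, f_y(P) = 2 (gradient nonzero, so P is smooth).
Step 3: tangent line at P: -5·(x − -2) + 2·(y − -1) = 0.
Expanding: -5*x + 2*y - 8 = 0.


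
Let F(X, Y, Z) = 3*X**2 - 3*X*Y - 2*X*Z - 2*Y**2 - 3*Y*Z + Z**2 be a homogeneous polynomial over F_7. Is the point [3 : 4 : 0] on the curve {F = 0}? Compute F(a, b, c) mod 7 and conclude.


F(3,4,0) ≡ 1 (mod 7); P is NOT on the curve.

Evaluate F(3, 4, 0) term-by-term (mod 7).
  3*X**2 ↦ 3·9·1·1 = 27
  -3*X*Y ↦ -3·3·4·1 = -36
  -2*X*Z ↦ -2·3·1·0 = 0
  -2*Y**2 ↦ -2·1·16·1 = -32
  -3*Y*Z ↦ -3·1·4·0 = 0
  Z**2 ↦ 1·1·1·0 = 0
Sum: F(3, 4, 0) = (27) + (-36) + (0) + (-32) + (0) + (0) = -41.
Reducing mod 7: -41 ≡ 1 (mod 7).
Since F(a, b, c) ≡ 1 ≠ 0 (mod 7), P does NOT lie on the curve.


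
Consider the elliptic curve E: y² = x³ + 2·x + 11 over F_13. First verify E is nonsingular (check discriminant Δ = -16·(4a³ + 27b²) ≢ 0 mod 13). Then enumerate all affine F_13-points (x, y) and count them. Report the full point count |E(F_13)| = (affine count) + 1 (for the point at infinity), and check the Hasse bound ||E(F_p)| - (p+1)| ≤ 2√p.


Affine points = {(1, 1), (1, 12), (2, 6), (2, 7), (5, 4), (5, 9), (7, 2), (7, 11), (9, 2), (9, 11), (10, 2), (10, 11), (11, 5), (11, 8)}; affine count = 14; |E(F_13)| = 15.

Discriminant check: Δ ∝ 4a³ + 27b² = 4·2³ + 27·11² = 4·8 + 27·121 ≡ 10 (mod 13). Nonzero ⇒ E is nonsingular.
For each x ∈ F_13, compute rhs = x³ + 2·x + 11 mod 13, then count y ∈ F_13 with y² ≡ rhs.
  x = 0: rhs = 11, matching y values: none (0 points).
  x = 1: rhs = 1, matching y values: 1, 12 (2 points).
  x = 2: rhs = 10, matching y values: 6, 7 (2 points).
  x = 3: rhs = 5, matching y values: none (0 points).
  x = 4: rhs = 5, matching y values: none (0 points).
  x = 5: rhs = 3, matching y values: 4, 9 (2 points).
  x = 6: rhs = 5, matching y values: none (0 points).
  x = 7: rhs = 4, matching y values: 2, 11 (2 points).
  x = 8: rhs = 6, matching y values: none (0 points).
  x = 9: rhs = 4, matching y values: 2, 11 (2 points).
  x = 10: rhs = 4, matching y values: 2, 11 (2 points).
  x = 11: rhs = 12, matching y values: 5, 8 (2 points).
  x = 12: rhs = 8, matching y values: none (0 points).
Total affine count: 14.
Full point count |E(F_13)| = 14 + 1 = 15.
Hasse bound: |15 − (13+1)| = |1| = 1 ≤ 2√13 ≈ 7.2111 ✓.


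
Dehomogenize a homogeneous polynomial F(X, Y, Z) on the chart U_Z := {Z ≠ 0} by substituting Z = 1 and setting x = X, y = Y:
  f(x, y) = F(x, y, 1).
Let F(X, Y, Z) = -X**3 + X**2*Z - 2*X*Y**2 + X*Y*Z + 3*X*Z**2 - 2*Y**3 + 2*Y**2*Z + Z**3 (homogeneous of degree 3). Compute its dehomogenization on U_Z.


f(x, y) = -x**3 + x**2 - 2*x*y**2 + x*y + 3*x - 2*y**3 + 2*y**2 + 1

On U_Z we set Z = 1. Each monomial c·X^i·Y^j·Z^k in F becomes c·x^i·y^j·1^k = c·x^i·y^j.
Substituting Z = 1: F(X, Y, 1) = -x**3 + x**2 - 2*x*y**2 + x*y + 3*x - 2*y**3 + 2*y**2 + 1.
Note: deg(f) ≤ deg(F) = 3; strict inequality happens when F is divisible by Z (lost terms).


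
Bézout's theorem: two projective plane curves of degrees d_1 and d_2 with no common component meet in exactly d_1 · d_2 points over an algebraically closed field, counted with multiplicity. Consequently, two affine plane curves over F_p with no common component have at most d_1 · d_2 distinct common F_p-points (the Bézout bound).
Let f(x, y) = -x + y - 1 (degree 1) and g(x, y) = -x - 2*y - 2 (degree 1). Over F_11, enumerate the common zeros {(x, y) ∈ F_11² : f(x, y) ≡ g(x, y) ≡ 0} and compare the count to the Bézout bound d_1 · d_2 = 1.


Common zeros: {(6, 7)}; count = 1; Bézout bound = 1.

deg(f) = 1, deg(g) = 1, so Bézout bound = 1.
Scan x ∈ F_11. For each x, list the y ∈ F_11 with f(x, y) ≡ 0 and those with g(x, y) ≡ 0 (mod 11); the common zeros in that column are the intersection.
  x = 0: f ≡ 0 at y ∈ {1}; g ≡ 0 at y ∈ {10}; common: ∅.
  x = 1: f ≡ 0 at y ∈ {2}; g ≡ 0 at y ∈ {4}; common: ∅.
  x = 2: f ≡ 0 at y ∈ {3}; g ≡ 0 at y ∈ {9}; common: ∅.
  x = 3: f ≡ 0 at y ∈ {4}; g ≡ 0 at y ∈ {3}; common: ∅.
  x = 4: f ≡ 0 at y ∈ {5}; g ≡ 0 at y ∈ {8}; common: ∅.
  x = 5: f ≡ 0 at y ∈ {6}; g ≡ 0 at y ∈ {2}; common: ∅.
  x = 6: f ≡ 0 at y ∈ {7}; g ≡ 0 at y ∈ {7}; common: {7}.
  x = 7: f ≡ 0 at y ∈ {8}; g ≡ 0 at y ∈ {1}; common: ∅.
  x = 8: f ≡ 0 at y ∈ {9}; g ≡ 0 at y ∈ {6}; common: ∅.
  x = 9: f ≡ 0 at y ∈ {10}; g ≡ 0 at y ∈ {0}; common: ∅.
  x = 10: f ≡ 0 at y ∈ {0}; g ≡ 0 at y ∈ {5}; common: ∅.
Collecting: common zeros = {(6, 7)}, so the count is 1.
Comparison with the Bézout bound: 1 ≤ 1 = deg(f)·deg(g), as expected for curves with no common component (the bound is attained).


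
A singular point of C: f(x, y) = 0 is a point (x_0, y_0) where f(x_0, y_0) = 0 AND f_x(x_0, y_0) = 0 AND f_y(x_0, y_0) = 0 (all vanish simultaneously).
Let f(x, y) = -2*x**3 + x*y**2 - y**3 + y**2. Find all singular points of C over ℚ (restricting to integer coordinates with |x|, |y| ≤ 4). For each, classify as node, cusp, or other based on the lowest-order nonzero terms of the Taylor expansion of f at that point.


Singular points: {(0, 0)}; classification: cusp.

Compute partial derivatives:
  f_x = -6*x**2 + y**2.
  f_y = 2*x*y - 3*y**2 + 2*y.
Scan x_0 ∈ {−4, ..., 4}. For each x_0, f_y(x_0, y) is a polynomial in y; find its integer roots y ∈ {−4, ..., 4}, then test f_x and f at those candidates.
  x = -4: f_y(-4, y) = -3*y**2 - 6*y; vanishes at y ∈ {-2, 0}. (-4, -2): f_x = -92 ≠ 0; (-4, 0): f_x = -96 ≠ 0.
  x = -3: f_y(-3, y) = -3*y**2 - 4*y; vanishes at y ∈ {0}. (-3, 0): f_x = -54 ≠ 0.
  x = -2: f_y(-2, y) = -3*y**2 - 2*y; vanishes at y ∈ {0}. (-2, 0): f_x = -24 ≠ 0.
  x = -1: f_y(-1, y) = -3*y**2; vanishes at y ∈ {0}. (-1, 0): f_x = -6 ≠ 0.
  x = 0: f_y(0, y) = -3*y**2 + 2*y; vanishes at y ∈ {0}. (0, 0): f_x = 0, f = 0 — SINGULAR.
  x = 1: f_y(1, y) = -3*y**2 + 4*y; vanishes at y ∈ {0}. (1, 0): f_x = -6 ≠ 0.
  x = 2: f_y(2, y) = -3*y**2 + 6*y; vanishes at y ∈ {0, 2}. (2, 0): f_x = -24 ≠ 0; (2, 2): f_x = -20 ≠ 0.
  x = 3: f_y(3, y) = -3*y**2 + 8*y; vanishes at y ∈ {0}. (3, 0): f_x = -54 ≠ 0.
  x = 4: f_y(4, y) = -3*y**2 + 10*y; vanishes at y ∈ {0}. (4, 0): f_x = -96 ≠ 0.
Only singular point on the grid: (0, 0).
Classify: substitute x = 0 + u, y = 0 + v and expand: f = -2*u**3 + u*v**2 - v**3 + v**2.
No constant or linear terms (consistent with a singular point). Quadratic part: v**2. Cubic part: -2*u**3 + u*v**2 - v**3.
The quadratic part v**2 is a perfect square, so there is a single (double) tangent line v = 0, i.e. y = 0. Restricting the cubic part to that line (v = 0) leaves -2*u**3 ≠ 0, so f is not divisible by v and the branch is v² ≈ 2*u**3 to lowest order — this is a cusp.
Classification: cusp.


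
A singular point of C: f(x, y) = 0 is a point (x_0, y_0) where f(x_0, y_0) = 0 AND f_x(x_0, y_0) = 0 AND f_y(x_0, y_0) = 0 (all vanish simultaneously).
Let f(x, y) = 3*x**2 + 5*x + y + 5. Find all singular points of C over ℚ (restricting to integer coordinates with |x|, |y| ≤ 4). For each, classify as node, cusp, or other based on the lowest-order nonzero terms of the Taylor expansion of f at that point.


No singular points in the scanned grid; C is smooth there.

Compute partial derivatives:
  f_x = 6*x + 5.
  f_y = 1.
f_y = 1 is a nonzero constant, so f_y never vanishes: no point (x, y) can satisfy f = f_x = f_y = 0. In particular no (x, y) ∈ {−4, ..., 4}² is singular; the curve is smooth.


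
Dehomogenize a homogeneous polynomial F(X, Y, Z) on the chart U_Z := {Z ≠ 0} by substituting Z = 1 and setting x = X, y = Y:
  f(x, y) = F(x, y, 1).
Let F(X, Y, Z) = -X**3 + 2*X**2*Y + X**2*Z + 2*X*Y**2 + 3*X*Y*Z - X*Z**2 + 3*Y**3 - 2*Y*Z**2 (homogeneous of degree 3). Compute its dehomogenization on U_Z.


f(x, y) = -x**3 + 2*x**2*y + x**2 + 2*x*y**2 + 3*x*y - x + 3*y**3 - 2*y

On U_Z we set Z = 1. Each monomial c·X^i·Y^j·Z^k in F becomes c·x^i·y^j·1^k = c·x^i·y^j.
Substituting Z = 1: F(X, Y, 1) = -x**3 + 2*x**2*y + x**2 + 2*x*y**2 + 3*x*y - x + 3*y**3 - 2*y.
Note: deg(f) ≤ deg(F) = 3; strict inequality happens when F is divisible by Z (lost terms).


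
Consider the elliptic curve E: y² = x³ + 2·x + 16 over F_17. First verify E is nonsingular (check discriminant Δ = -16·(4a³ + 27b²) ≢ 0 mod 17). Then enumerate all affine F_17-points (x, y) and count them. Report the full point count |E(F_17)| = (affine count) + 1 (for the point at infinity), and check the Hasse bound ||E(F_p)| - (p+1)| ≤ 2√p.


Affine points = {(0, 4), (0, 13), (1, 6), (1, 11), (3, 7), (3, 10), (5, 7), (5, 10), (7, 4), (7, 13), (8, 0), (9, 7), (9, 10), (10, 4), (10, 13), (11, 3), (11, 14), (12, 0), (14, 0), (15, 2), (15, 15), (16, 8), (16, 9)}; affine count = 23; |E(F_17)| = 24.

Discriminant check: Δ ∝ 4a³ + 27b² = 4·2³ + 27·16² = 4·8 + 27·256 ≡ 8 (mod 17). Nonzero ⇒ E is nonsingular.
For each x ∈ F_17, compute rhs = x³ + 2·x + 16 mod 17, then count y ∈ F_17 with y² ≡ rhs.
  x = 0: rhs = 16, matching y values: 4, 13 (2 points).
  x = 1: rhs = 2, matching y values: 6, 11 (2 points).
  x = 2: rhs = 11, matching y values: none (0 points).
  x = 3: rhs = 15, matching y values: 7, 10 (2 points).
  x = 4: rhs = 3, matching y values: none (0 points).
  x = 5: rhs = 15, matching y values: 7, 10 (2 points).
  x = 6: rhs = 6, matching y values: none (0 points).
  x = 7: rhs = 16, matching y values: 4, 13 (2 points).
  x = 8: rhs = 0, matching y values: 0 (1 points).
  x = 9: rhs = 15, matching y values: 7, 10 (2 points).
  x = 10: rhs = 16, matching y values: 4, 13 (2 points).
  x = 11: rhs = 9, matching y values: 3, 14 (2 points).
  x = 12: rhs = 0, matching y values: 0 (1 points).
  x = 13: rhs = 12, matching y values: none (0 points).
  x = 14: rhs = 0, matching y values: 0 (1 points).
  x = 15: rhs = 4, matching y values: 2, 15 (2 points).
  x = 16: rhs = 13, matching y values: 8, 9 (2 points).
Total affine count: 23.
Full point count |E(F_17)| = 23 + 1 = 24.
Hasse bound: |24 − (17+1)| = |6| = 6 ≤ 2√17 ≈ 8.2462 ✓.


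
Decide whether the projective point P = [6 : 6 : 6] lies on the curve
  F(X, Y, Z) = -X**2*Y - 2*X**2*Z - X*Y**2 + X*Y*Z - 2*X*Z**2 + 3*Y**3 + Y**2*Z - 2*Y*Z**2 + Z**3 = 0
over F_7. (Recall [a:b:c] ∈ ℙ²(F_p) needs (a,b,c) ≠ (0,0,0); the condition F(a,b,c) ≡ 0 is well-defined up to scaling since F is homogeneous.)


F(6,6,6) ≡ 2 (mod 7); P is NOT on the curve.

Evaluate F(6, 6, 6) term-by-term (mod 7).
  -X**2*Y ↦ -1·36·6·1 = -216
  -2*X**2*Z ↦ -2·36·1·6 = -432
  -X*Y**2 ↦ -1·6·36·1 = -216
  X*Y*Z ↦ 1·6·6·6 = 216
  -2*X*Z**2 ↦ -2·6·1·36 = -432
  3*Y**3 ↦ 3·1·216·1 = 648
  Y**2*Z ↦ 1·1·36·6 = 216
  -2*Y*Z**2 ↦ -2·1·6·36 = -432
  Z**3 ↦ 1·1·1·216 = 216
Sum: F(6, 6, 6) = (-216) + (-432) + (-216) + (216) + (-432) + (648) + (216) + (-432) + (216) = -432.
Reducing mod 7: -432 ≡ 2 (mod 7).
Since F(a, b, c) ≡ 2 ≠ 0 (mod 7), P does NOT lie on the curve.


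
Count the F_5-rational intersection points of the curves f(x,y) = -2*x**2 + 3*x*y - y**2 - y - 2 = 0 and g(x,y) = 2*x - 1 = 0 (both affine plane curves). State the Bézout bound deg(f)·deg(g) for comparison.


Common zeros: {(3, 0), (3, 3)}; count = 2; Bézout bound = 2.

deg(f) = 2, deg(g) = 1, so Bézout bound = 2.
Scan x ∈ F_5. For each x, list the y ∈ F_5 with f(x, y) ≡ 0 and those with g(x, y) ≡ 0 (mod 5); the common zeros in that column are the intersection.
  x = 0: f ≡ 0 at y ∈ ∅; g ≡ 0 at y ∈ ∅; common: ∅.
  x = 1: f ≡ 0 at y ∈ ∅; g ≡ 0 at y ∈ ∅; common: ∅.
  x = 2: f ≡ 0 at y ∈ {0}; g ≡ 0 at y ∈ ∅; common: ∅.
  x = 3: f ≡ 0 at y ∈ {0, 3}; g ≡ 0 at y ∈ {0, 1, 2, 3, 4}; common: {0, 3}.
  x = 4: f ≡ 0 at y ∈ {3}; g ≡ 0 at y ∈ ∅; common: ∅.
Collecting: common zeros = {(3, 0), (3, 3)}, so the count is 2.
Comparison with the Bézout bound: 2 ≤ 2 = deg(f)·deg(g), as expected for curves with no common component (the bound is attained).


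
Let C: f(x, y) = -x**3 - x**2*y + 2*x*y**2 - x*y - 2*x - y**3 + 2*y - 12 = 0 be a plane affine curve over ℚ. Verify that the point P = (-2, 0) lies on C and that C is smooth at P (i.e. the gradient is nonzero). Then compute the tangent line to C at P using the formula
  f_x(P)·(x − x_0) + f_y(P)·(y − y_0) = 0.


Tangent line at P: -14*x - 28 = 0.

Step 1: f(-2, 0) = 0, so P lies on C.
Step 2: partial derivatives
  f_x(x, y) = -3*x**2 - 2*x*y + 2*y**2 - y - 2, f_y(x, y) = -x**2 + 4*x*y - x - 3*y**2 + 2.
  f_x(P) = -14, f_y(P) = 0 (gradient nonzero, so P is smooth).
Step 3: tangent line at P: -14·(x − -2) + 0·(y − 0) = 0.
Expanding: -14*x - 28 = 0.


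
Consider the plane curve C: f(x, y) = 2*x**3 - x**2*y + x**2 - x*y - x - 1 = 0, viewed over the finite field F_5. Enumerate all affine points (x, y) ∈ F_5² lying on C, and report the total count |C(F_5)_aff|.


Affine F_5-points: {(1, 3), (2, 2), (3, 2)}; count = 3.

For each of the 25 pairs (x, y) ∈ F_5², evaluate f(x, y) mod 5. Record the zeros.
  x = 0: [0↦4, 1↦4, 2↦4, 3↦4, 4↦4]  zeros at y ∈ ∅
  x = 1: [0↦1, 1↦4, 2↦2, 3↦0, 4↦3]  zeros at y ∈ {3}
  x = 2: [0↦2, 1↦1, 2↦0, 3↦4, 4↦3]  zeros at y ∈ {2}
  x = 3: [0↦4, 1↦2, 2↦0, 3↦3, 4↦1]  zeros at y ∈ {2}
  x = 4: [0↦4, 1↦4, 2↦4, 3↦4, 4↦4]  zeros at y ∈ ∅
Collecting zeros: affine points = {(1, 3), (2, 2), (3, 2)}.
Total count |C(F_5)_aff| = 3.


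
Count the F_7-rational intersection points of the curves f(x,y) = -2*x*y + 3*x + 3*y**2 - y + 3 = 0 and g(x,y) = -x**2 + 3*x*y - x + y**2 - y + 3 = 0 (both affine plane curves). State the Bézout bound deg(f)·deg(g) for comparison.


Common zeros: {(2, 3)}; count = 1; Bézout bound = 4.

deg(f) = 2, deg(g) = 2, so Bézout bound = 4.
Scan x ∈ F_7. For each x, list the y ∈ F_7 with f(x, y) ≡ 0 and those with g(x, y) ≡ 0 (mod 7); the common zeros in that column are the intersection.
  x = 0: f ≡ 0 at y ∈ {6}; g ≡ 0 at y ∈ ∅; common: ∅.
  x = 1: f ≡ 0 at y ∈ {4}; g ≡ 0 at y ∈ {6}; common: ∅.
  x = 2: f ≡ 0 at y ∈ {1, 3}; g ≡ 0 at y ∈ {3, 6}; common: {3}.
  x = 3: f ≡ 0 at y ∈ ∅; g ≡ 0 at y ∈ {1, 5}; common: ∅.
  x = 4: f ≡ 0 at y ∈ ∅; g ≡ 0 at y ∈ {5}; common: ∅.
  x = 5: f ≡ 0 at y ∈ ∅; g ≡ 0 at y ∈ ∅; common: ∅.
  x = 6: f ≡ 0 at y ∈ {0, 2}; g ≡ 0 at y ∈ {1, 3}; common: ∅.
Collecting: common zeros = {(2, 3)}, so the count is 1.
Comparison with the Bézout bound: 1 ≤ 4 = deg(f)·deg(g), as expected for curves with no common component (the affine F_7-count falls short of the bound because intersections may lie at infinity, over extension fields, or carry multiplicity).


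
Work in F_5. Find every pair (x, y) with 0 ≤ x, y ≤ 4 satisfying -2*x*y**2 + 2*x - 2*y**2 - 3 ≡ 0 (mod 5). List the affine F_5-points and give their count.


Affine F_5-points: {(0, 1), (0, 4), (1, 1), (1, 4), (2, 1), (2, 4), (3, 1), (3, 4), (4, 0), (4, 1), (4, 2), (4, 3), (4, 4)}; count = 13.

For each of the 25 pairs (x, y) ∈ F_5², evaluate f(x, y) mod 5. Record the zeros.
  x = 0: [0↦2, 1↦0, 2↦4, 3↦4, 4↦0]  zeros at y ∈ {1, 4}
  x = 1: [0↦4, 1↦0, 2↦3, 3↦3, 4↦0]  zeros at y ∈ {1, 4}
  x = 2: [0↦1, 1↦0, 2↦2, 3↦2, 4↦0]  zeros at y ∈ {1, 4}
  x = 3: [0↦3, 1↦0, 2↦1, 3↦1, 4↦0]  zeros at y ∈ {1, 4}
  x = 4: [0↦0, 1↦0, 2↦0, 3↦0, 4↦0]  zeros at y ∈ {0, 1, 2, 3, 4}
Collecting zeros: affine points = {(0, 1), (0, 4), (1, 1), (1, 4), (2, 1), (2, 4), (3, 1), (3, 4), (4, 0), (4, 1), (4, 2), (4, 3), (4, 4)}.
Total count |C(F_5)_aff| = 13.


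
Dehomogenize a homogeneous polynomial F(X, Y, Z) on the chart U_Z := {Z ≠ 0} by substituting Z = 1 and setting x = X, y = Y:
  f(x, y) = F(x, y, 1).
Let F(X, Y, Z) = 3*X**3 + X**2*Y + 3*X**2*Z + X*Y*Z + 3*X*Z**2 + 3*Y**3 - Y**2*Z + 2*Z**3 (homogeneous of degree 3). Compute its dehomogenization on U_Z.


f(x, y) = 3*x**3 + x**2*y + 3*x**2 + x*y + 3*x + 3*y**3 - y**2 + 2

On U_Z we set Z = 1. Each monomial c·X^i·Y^j·Z^k in F becomes c·x^i·y^j·1^k = c·x^i·y^j.
Substituting Z = 1: F(X, Y, 1) = 3*x**3 + x**2*y + 3*x**2 + x*y + 3*x + 3*y**3 - y**2 + 2.
Note: deg(f) ≤ deg(F) = 3; strict inequality happens when F is divisible by Z (lost terms).


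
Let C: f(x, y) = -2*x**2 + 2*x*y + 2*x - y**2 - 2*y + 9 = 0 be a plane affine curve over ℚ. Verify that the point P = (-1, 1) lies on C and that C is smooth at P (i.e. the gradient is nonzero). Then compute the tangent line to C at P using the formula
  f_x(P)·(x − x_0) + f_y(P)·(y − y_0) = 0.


Tangent line at P: 8*x - 6*y + 14 = 0.

Step 1: f(-1, 1) = 0, so P lies on C.
Step 2: partial derivatives
  f_x(x, y) = -4*x + 2*y + 2, f_y(x, y) = 2*x - 2*y - 2.
  f_x(P) = 8, f_y(P) = -6 (gradient nonzero, so P is smooth).
Step 3: tangent line at P: 8·(x − -1) + -6·(y − 1) = 0.
Expanding: 8*x - 6*y + 14 = 0.
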